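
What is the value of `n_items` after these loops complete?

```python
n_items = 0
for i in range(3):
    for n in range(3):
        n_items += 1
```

3 * 3 = 9
`n_items` takes the values: 0 → 1 → 2 → 3 → 4 → 5 → 6 → 7 → 8 → 9

Answer: 9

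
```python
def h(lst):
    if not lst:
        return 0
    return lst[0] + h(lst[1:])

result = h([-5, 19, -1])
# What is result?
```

(-5) + 19 + (-1) + 0 = 13

Answer: 13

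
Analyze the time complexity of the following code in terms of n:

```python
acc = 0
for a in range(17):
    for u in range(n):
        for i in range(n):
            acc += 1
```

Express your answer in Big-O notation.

Each loop level contributes: 1 × n × n. Multiplying the contributions gives O(n^2).

Answer: O(n^2)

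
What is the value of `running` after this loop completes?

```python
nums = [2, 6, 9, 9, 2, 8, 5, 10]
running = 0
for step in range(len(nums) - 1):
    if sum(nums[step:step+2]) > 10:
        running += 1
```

Count windows with sum > 10
`running` takes the values: 0 → 1 → 2 → 3 → 4 → 5

Answer: 5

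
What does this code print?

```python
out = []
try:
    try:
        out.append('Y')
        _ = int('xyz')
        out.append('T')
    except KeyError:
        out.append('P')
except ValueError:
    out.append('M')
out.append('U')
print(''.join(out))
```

Execution trace: 'Y' (try body) → 'M' (outer except ValueError) → 'U' (after the try/except). Output: YMU

Answer: YMU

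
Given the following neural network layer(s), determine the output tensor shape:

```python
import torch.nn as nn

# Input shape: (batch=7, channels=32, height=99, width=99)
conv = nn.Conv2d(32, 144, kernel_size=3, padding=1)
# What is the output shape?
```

Input: (7, 32, 99, 99) -> Output: (7, 144, 99, 99)

Answer: (7, 144, 99, 99)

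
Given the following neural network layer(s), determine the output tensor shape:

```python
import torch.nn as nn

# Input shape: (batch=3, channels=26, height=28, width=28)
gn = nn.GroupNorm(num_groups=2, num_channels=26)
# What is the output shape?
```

Input: (3, 26, 28, 28) -> Output: (3, 26, 28, 28)

Answer: (3, 26, 28, 28)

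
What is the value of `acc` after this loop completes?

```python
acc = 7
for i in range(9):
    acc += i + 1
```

Start at 7, add 1 to 9 = 52
`acc` takes the values: 7 → 8 → 10 → 13 → 17 → 22 → 28 → 35 → 43 → 52

Answer: 52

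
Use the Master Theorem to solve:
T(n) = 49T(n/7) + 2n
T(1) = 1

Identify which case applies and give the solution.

a=49, b=7, f(n)=2n. log_7(49) = 2. Since c=1 < 2, Case 1 applies: T(n) = Θ(n^log_b(a)) = O(n^2).

Answer: O(n^2) - Case 1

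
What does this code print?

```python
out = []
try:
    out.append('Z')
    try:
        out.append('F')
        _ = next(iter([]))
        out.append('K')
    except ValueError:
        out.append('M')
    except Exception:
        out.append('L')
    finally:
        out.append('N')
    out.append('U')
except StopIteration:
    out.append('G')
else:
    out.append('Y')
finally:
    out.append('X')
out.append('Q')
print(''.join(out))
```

Execution trace: 'Z' (try body) → 'F' (inner try body) → 'L' (inner except Exception) → 'N' (inner finally) → 'U' (try body, no exception) → 'Y' (else) → 'X' (finally) → 'Q' (after the try/except). Output: ZFLNUYXQ

Answer: ZFLNUYXQ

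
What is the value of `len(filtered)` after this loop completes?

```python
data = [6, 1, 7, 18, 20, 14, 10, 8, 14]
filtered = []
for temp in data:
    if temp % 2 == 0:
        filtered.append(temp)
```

Count even numbers in [6, 1, 7, 18, 20, 14, 10, 8, 14]
`filtered` takes the values: [] → [6] → [6, 18] → [6, 18, 20] → [6, 18, 20, 14] → [6, 18, 20, 14, 10] → [6, 18, 20, 14, 10, 8] → [6, 18, 20, 14, 10, 8, 14]
So `len(filtered)` = 7

Answer: 7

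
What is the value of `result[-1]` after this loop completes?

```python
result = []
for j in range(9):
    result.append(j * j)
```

Last element of squares 0 to 8
`result` takes the values: [] → [0] → [0, 1] → [0, 1, 4] → [0, 1, 4, 9] → [0, 1, 4, 9, 16] → [0, 1, 4, 9, 16, 25] → [0, 1, 4, 9, 16, 25, 36] → [0, 1, 4, 9, 16, 25, 36, 49] → [0, 1, 4, 9, 16, 25, 36, 49, 64]
So `result[-1]` = 64

Answer: 64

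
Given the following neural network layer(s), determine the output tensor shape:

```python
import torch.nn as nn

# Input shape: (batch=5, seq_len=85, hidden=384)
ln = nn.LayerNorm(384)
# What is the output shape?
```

Input: (5, 85, 384) -> Output: (5, 85, 384)

Answer: (5, 85, 384)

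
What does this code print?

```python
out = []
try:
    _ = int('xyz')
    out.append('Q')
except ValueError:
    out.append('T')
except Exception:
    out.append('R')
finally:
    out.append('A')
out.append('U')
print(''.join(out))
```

Execution trace: 'T' (except ValueError) → 'A' (finally) → 'U' (after the try/except). Output: TAU

Answer: TAU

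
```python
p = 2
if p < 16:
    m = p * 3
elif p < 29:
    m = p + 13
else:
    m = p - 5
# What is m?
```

Trace:
`p = 2` → p = 2
`if p < 16: ...` → p < 16 is True → m = 6
So m = 6

Answer: 6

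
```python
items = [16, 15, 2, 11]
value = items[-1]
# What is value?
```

Trace:
`items = [16, 15, 2, 11]` → items = [16, 15, 2, 11]
`value = items[-1]` → value = 11
So value = 11

Answer: 11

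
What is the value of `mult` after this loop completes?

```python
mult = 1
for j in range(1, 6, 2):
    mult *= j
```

Product of 1, 3, 5, ... up to 5
`mult` takes the values: 1 → 3 → 15

Answer: 15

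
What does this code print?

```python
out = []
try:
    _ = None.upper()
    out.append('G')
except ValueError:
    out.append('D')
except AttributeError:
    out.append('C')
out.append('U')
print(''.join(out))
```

Execution trace: 'C' (except AttributeError) → 'U' (after the try/except). Output: CU

Answer: CU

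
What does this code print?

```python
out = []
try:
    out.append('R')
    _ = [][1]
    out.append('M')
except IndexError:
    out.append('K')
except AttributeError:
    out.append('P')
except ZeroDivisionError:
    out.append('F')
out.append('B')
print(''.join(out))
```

Execution trace: 'R' (try body) → 'K' (except IndexError) → 'B' (after the try/except). Output: RKB

Answer: RKB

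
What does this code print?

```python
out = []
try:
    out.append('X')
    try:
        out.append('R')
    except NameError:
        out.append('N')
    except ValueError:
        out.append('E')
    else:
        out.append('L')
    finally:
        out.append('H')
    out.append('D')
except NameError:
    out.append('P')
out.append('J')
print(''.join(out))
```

Execution trace: 'X' (try body) → 'R' (inner try body, no exception) → 'L' (inner else) → 'H' (inner finally) → 'D' (try body, no exception) → 'J' (after the try/except). Output: XRLHDJ

Answer: XRLHDJ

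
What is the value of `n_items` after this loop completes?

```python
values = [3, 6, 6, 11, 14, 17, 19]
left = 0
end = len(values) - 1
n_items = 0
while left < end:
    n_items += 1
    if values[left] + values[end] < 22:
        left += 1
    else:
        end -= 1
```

Steps to find pair summing to 22
`n_items` takes the values: 0 → 1 → 2 → 3 → 4 → 5 → 6

Answer: 6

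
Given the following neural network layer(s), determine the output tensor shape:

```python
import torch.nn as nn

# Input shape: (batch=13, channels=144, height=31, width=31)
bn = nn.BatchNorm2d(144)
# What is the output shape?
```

Input: (13, 144, 31, 31) -> Output: (13, 144, 31, 31)

Answer: (13, 144, 31, 31)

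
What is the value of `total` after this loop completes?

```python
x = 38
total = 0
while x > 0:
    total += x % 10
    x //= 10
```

Sum digits of 38
`total` takes the values: 0 → 8 → 11

Answer: 11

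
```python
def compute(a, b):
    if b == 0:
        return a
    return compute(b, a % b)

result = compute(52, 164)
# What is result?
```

compute(52, 164) -> compute(164, 52) -> compute(52, 8) -> compute(8, 4) -> compute(4, 0) -> 4

Answer: 4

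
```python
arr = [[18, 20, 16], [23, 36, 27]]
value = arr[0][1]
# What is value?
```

Trace:
`arr = [[18, 20, 16], [23, 36, 27]]` → arr = [[18, 20, 16], [23, 36, 27]]
`value = arr[0][1]` → value = 20
So value = 20

Answer: 20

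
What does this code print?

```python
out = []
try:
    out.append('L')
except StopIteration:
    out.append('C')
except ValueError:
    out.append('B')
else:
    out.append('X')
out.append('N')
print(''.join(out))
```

Execution trace: 'L' (try body, no exception) → 'X' (else) → 'N' (after the try/except). Output: LXN

Answer: LXN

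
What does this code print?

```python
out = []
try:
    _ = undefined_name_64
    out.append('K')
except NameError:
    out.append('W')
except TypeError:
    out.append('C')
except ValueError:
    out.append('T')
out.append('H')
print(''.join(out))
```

Execution trace: 'W' (except NameError) → 'H' (after the try/except). Output: WH

Answer: WH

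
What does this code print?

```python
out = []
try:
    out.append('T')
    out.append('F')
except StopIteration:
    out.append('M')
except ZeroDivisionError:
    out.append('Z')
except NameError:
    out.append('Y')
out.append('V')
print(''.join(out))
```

Execution trace: 'T' (try body) → 'F' (try body, no exception) → 'V' (after the try/except). Output: TFV

Answer: TFV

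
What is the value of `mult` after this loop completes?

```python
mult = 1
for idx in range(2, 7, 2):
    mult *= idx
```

Product of even numbers 2 to 6
`mult` takes the values: 1 → 2 → 8 → 48

Answer: 48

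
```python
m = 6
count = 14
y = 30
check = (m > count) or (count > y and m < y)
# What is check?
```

Trace:
`m = 6` → m = 6
`count = 14` → count = 14
`y = 30` → y = 30
`check = (m > count) or (count > y and m < y)` → check = False
So check = False

Answer: False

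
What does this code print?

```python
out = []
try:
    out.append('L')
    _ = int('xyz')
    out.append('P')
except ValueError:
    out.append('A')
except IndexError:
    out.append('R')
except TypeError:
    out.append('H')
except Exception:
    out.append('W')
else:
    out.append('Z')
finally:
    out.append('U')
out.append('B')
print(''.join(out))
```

Execution trace: 'L' (try body) → 'A' (except ValueError) → 'U' (finally) → 'B' (after the try/except). Output: LAUB

Answer: LAUB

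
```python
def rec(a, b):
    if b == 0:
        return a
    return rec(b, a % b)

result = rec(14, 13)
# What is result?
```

rec(14, 13) -> rec(13, 1) -> rec(1, 0) -> 1

Answer: 1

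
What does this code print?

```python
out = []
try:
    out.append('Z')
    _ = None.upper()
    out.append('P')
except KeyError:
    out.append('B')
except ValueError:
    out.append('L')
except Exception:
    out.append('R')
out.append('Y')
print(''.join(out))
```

Execution trace: 'Z' (try body) → 'R' (except Exception) → 'Y' (after the try/except). Output: ZRY

Answer: ZRY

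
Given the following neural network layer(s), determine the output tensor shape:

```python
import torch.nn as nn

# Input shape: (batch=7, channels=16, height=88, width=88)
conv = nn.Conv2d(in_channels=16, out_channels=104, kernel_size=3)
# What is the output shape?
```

Input: (7, 16, 88, 88) -> Output: (7, 104, 86, 86)

Answer: (7, 104, 86, 86)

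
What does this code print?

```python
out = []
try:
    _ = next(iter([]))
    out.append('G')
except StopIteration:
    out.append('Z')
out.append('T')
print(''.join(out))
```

Execution trace: 'Z' (except StopIteration) → 'T' (after the try/except). Output: ZT

Answer: ZT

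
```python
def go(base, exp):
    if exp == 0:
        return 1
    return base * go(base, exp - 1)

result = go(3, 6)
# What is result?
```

go(3, 6) = 3 * 3 * 3 * 3 * 3 * 3 = 729

Answer: 729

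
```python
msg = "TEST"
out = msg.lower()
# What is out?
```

Trace:
`msg = "TEST"` → msg = 'TEST'
`out = msg.lower()` → out = 'test'
So out = 'test'

Answer: 'test'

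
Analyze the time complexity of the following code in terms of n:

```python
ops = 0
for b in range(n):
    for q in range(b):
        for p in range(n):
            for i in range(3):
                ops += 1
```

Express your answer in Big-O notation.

Each loop level contributes: n × n × n × 1. Multiplying the contributions gives O(n^3).

Answer: O(n^3)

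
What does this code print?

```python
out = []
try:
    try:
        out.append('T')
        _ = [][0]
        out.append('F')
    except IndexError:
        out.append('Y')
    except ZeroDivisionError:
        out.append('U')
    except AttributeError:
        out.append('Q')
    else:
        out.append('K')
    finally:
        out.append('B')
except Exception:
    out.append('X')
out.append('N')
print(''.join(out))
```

Execution trace: 'T' (inner try body) → 'Y' (inner except IndexError) → 'B' (inner finally) → 'N' (after the try/except). Output: TYBN

Answer: TYBN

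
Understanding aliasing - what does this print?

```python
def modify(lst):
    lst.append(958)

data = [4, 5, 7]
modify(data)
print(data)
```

Key concept: function modifies passed list.
Step by step:
`data = [4, 5, 7]` → data = [4, 5, 7]
`modify(data)` → data = [4, 5, 7, 958]
`print(data)` → prints [4, 5, 7, 958]

Answer: [4, 5, 7, 958]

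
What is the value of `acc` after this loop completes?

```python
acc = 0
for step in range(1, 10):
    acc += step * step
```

Sum of squares 1² to 9² = 285
`acc` takes the values: 0 → 1 → 5 → 14 → 30 → 55 → 91 → 140 → 204 → 285

Answer: 285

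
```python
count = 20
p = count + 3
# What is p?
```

Trace:
`count = 20` → count = 20
`p = count + 3` → p = 23
So p = 23

Answer: 23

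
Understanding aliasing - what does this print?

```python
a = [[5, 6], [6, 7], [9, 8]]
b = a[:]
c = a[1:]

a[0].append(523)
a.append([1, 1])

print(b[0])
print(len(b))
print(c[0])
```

Key concept: slice with nested mutation.
Step by step:
`a = [[5, 6], [6, 7], [9, 8]]` → a = [[5, 6], [6, 7], [9, 8]]
`b = a[:]` → b = [[5, 6], [6, 7], [9, 8]]
`c = a[1:]` → c = [[6, 7], [9, 8]]
`a[0].append(523)` → a = [[5, 6, 523], [6, 7], [9, 8]]; b = [[5, 6, 523], [6, 7], [9, 8]]
`a.append([1, 1])` → a = [[5, 6, 523], [6, 7], [9, 8], [1, 1]]
`print(b[0])` → prints [5, 6, 523]
`print(len(b))` → prints 3
`print(c[0])` → prints [6, 7]

Answer:
[5, 6, 523]
3
[6, 7]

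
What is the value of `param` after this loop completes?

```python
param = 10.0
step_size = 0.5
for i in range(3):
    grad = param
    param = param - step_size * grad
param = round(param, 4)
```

Gradient descent: w = 10.0 * (1 - 0.5)^3
`param` takes the values: 10.0 → 5.0 → 2.5 → 1.25

Answer: 1.25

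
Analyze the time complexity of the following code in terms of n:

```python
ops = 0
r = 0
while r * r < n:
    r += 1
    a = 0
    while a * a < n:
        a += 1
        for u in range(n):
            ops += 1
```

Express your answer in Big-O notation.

Each loop level contributes: √n × √n × n. Multiplying the contributions gives O(n^2).

Answer: O(n^2)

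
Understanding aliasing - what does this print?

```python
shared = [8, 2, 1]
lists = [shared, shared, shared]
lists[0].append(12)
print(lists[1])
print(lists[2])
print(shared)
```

Key concept: list of same reference.
Step by step:
`shared = [8, 2, 1]` → shared = [8, 2, 1]
`lists = [shared, shared, shared]` → lists = [[8, 2, 1], [8, 2, 1], [8, 2, 1]]
`lists[0].append(12)` → shared = [8, 2, 1, 12]; lists = [[8, 2, 1, 12], [8, 2, 1, 12], [8, 2, 1, 12]]
`print(lists[1])` → prints [8, 2, 1, 12]
`print(lists[2])` → prints [8, 2, 1, 12]
`print(shared)` → prints [8, 2, 1, 12]

Answer:
[8, 2, 1, 12]
[8, 2, 1, 12]
[8, 2, 1, 12]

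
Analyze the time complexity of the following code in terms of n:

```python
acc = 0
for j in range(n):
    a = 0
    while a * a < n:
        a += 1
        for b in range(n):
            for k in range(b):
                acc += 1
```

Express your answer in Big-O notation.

Each loop level contributes: n × √n × n × n. Multiplying the contributions gives O(n^3√n).

Answer: O(n^3√n)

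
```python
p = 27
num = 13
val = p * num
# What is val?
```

Trace:
`p = 27` → p = 27
`num = 13` → num = 13
`val = p * num` → val = 351
So val = 351

Answer: 351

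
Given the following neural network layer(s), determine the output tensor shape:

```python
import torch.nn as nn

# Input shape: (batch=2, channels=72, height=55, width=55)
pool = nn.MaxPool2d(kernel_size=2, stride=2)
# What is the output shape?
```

Input: (2, 72, 55, 55) -> Output: (2, 72, 27, 27)

Answer: (2, 72, 27, 27)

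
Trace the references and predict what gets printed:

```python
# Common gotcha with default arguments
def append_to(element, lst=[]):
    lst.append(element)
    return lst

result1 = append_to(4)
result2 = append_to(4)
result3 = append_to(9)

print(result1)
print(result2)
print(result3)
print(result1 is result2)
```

Key concept: mutable default argument gotcha.
Step by step:
`result1 = append_to(4)` → result1 = [4]
`result2 = append_to(4)` → result1 = [4, 4] (same object as result2); result2 = [4, 4] (same object as result1)
`result3 = append_to(9)` → result1 = [4, 4, 9] (same object as result2, result3); result2 = [4, 4, 9] (same object as result1, result3); result3 = [4, 4, 9] (same object as result1, result2)
`print(result1)` → prints [4, 4, 9]
`print(result2)` → prints [4, 4, 9]
`print(result3)` → prints [4, 4, 9]
`print(result1 is result2)` → prints True

Answer:
[4, 4, 9]
[4, 4, 9]
[4, 4, 9]
True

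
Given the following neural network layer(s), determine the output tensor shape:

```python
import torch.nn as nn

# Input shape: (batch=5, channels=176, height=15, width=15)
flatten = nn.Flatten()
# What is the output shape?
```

Input: (5, 176, 15, 15) -> Output: (5, 39600)

Answer: (5, 39600)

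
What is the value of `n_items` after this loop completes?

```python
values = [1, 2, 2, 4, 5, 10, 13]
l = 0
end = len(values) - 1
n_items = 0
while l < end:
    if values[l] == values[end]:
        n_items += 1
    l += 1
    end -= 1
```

Count matching pairs from ends
`n_items` takes the values: 0

Answer: 0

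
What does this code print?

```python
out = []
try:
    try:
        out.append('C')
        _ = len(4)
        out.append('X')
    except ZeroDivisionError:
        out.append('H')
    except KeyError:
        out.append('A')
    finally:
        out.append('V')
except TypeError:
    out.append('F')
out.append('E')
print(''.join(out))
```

Execution trace: 'C' (inner try body) → 'V' (inner finally) → 'F' (outer except TypeError) → 'E' (after the try/except). Output: CVFE

Answer: CVFE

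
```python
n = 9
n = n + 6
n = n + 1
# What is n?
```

Trace:
`n = 9` → n = 9
`n = n + 6` → n = 15
`n = n + 1` → n = 16
So n = 16

Answer: 16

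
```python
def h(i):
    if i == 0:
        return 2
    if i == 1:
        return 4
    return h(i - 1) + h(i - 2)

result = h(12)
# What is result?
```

Build up from base cases: h(0)=2, h(1)=4, h(2)=6, h(3)=10, h(4)=16, h(5)=26, h(6)=42, ..., h(12)=754

Answer: 754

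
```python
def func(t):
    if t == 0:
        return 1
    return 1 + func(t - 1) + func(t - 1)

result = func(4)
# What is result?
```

func(t) = 1 + 2·func(t-1), func(0)=1. Closed form: (1+1)·2^4 - 1 = 31.

Answer: 31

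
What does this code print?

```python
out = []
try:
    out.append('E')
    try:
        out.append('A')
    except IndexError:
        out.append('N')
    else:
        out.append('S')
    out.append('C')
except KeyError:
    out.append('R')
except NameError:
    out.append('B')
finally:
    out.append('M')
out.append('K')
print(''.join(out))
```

Execution trace: 'E' (try body) → 'A' (inner try body, no exception) → 'S' (inner else) → 'C' (try body, no exception) → 'M' (finally) → 'K' (after the try/except). Output: EASCMK

Answer: EASCMK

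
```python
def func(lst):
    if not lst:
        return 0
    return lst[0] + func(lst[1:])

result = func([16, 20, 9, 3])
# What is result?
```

16 + 20 + 9 + 3 + 0 = 48

Answer: 48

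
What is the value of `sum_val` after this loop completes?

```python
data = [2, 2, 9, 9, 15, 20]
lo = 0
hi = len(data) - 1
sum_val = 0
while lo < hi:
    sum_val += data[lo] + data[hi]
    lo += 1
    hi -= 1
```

Sum of pairs from ends
`sum_val` takes the values: 0 → 22 → 39 → 57

Answer: 57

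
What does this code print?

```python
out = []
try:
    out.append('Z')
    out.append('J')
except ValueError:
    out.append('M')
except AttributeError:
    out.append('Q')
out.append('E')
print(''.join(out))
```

Execution trace: 'Z' (try body) → 'J' (try body, no exception) → 'E' (after the try/except). Output: ZJE

Answer: ZJE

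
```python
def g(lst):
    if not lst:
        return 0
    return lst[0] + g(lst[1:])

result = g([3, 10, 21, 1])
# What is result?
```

3 + 10 + 21 + 1 + 0 = 35

Answer: 35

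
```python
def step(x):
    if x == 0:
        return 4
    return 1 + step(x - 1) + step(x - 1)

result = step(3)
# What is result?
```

step(x) = 1 + 2·step(x-1), step(0)=4. Closed form: (4+1)·2^3 - 1 = 39.

Answer: 39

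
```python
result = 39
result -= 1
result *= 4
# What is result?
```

Trace:
`result = 39` → result = 39
`result -= 1` → result = 38
`result *= 4` → result = 152
So result = 152

Answer: 152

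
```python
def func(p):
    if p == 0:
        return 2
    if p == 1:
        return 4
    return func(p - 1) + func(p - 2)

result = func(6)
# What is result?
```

Build up from base cases: func(0)=2, func(1)=4, func(2)=6, func(3)=10, func(4)=16, func(5)=26, func(6)=42

Answer: 42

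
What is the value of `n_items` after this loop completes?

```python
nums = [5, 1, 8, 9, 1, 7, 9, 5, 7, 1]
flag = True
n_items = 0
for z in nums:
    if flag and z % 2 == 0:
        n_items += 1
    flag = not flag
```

Count even values at even positions
`n_items` takes the values: 0 → 1

Answer: 1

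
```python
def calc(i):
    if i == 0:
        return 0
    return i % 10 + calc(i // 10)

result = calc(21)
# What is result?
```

Sum of digits of 21: 1 + 2 = 3

Answer: 3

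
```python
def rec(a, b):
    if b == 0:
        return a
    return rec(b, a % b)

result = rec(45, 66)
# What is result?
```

rec(45, 66) -> rec(66, 45) -> rec(45, 21) -> rec(21, 3) -> rec(3, 0) -> 3

Answer: 3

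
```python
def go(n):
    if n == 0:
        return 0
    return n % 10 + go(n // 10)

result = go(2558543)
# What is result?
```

Sum of digits of 2558543: 3 + 4 + 5 + 8 + 5 + 5 + 2 = 32

Answer: 32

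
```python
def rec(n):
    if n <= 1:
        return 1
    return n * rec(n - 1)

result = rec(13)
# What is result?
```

rec(13) = 13 * 12 * 11 * 10 * 9 * 8 * 7 * 6 * 5 * 4 * 3 * 2 * 1 = 6227020800

Answer: 6227020800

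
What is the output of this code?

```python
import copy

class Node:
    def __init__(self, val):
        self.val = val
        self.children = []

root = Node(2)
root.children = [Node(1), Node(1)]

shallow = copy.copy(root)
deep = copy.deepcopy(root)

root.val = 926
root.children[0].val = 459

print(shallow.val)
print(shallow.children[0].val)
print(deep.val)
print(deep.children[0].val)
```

Key concept: deep copy with custom objects.
Step by step:
`root = Node(2)` → root = Node(val=2, children=[])
`root.children = [Node(1), Node(1)]` → root = Node(val=2, children=[Node(val=1, children=[]), Node(val=1, children=[])])
`shallow = copy.copy(root)` → shallow = Node(val=2, children=[Node(val=1, children=[]), Node(val=1, children=[])])
`deep = copy.deepcopy(root)` → deep = Node(val=2, children=[Node(val=1, children=[]), Node(val=1, children=[])])
`root.val = 926` → root = Node(val=926, children=[Node(val=1, children=[]), Node(val=1, children=[])])
`root.children[0].val = 459` → root = Node(val=926, children=[Node(val=459, children=[]), Node(val=1, children=[])]); shallow = Node(val=2, children=[Node(val=459, children=[]), Node(val=1, children=[])])
`print(shallow.val)` → prints 2
`print(shallow.children[0].val)` → prints 459
`print(deep.val)` → prints 2
`print(deep.children[0].val)` → prints 1

Answer:
2
459
2
1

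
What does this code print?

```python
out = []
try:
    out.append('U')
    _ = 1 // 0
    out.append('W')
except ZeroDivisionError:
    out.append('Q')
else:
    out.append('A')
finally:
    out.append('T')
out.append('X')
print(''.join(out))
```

Execution trace: 'U' (try body) → 'Q' (except ZeroDivisionError) → 'T' (finally) → 'X' (after the try/except). Output: UQTX

Answer: UQTX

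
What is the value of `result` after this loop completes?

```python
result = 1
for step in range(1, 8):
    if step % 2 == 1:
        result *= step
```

Product of odd numbers 1 to 7
`result` takes the values: 1 → 3 → 15 → 105

Answer: 105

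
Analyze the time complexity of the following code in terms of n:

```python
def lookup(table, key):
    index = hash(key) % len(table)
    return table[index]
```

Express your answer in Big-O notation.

This is Hash table lookup (average case). Time complexity: O(1).

Answer: O(1)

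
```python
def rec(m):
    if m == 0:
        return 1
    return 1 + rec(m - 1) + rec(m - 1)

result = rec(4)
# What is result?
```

rec(m) = 1 + 2·rec(m-1), rec(0)=1. Closed form: (1+1)·2^4 - 1 = 31.

Answer: 31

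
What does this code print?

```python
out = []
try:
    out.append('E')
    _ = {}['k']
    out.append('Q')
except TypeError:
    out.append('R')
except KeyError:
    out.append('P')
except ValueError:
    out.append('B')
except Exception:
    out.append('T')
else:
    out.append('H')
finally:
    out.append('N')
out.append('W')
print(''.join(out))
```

Execution trace: 'E' (try body) → 'P' (except KeyError) → 'N' (finally) → 'W' (after the try/except). Output: EPNW

Answer: EPNW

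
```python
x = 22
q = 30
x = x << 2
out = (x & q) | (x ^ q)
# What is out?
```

Trace:
`x = 22` → x = 22
`q = 30` → q = 30
`x = x << 2` → x = 88
`out = (x & q) | (x ^ q)` → out = 94
So out = 94

Answer: 94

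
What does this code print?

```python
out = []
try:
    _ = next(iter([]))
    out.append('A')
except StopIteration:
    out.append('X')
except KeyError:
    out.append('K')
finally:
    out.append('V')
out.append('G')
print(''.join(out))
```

Execution trace: 'X' (except StopIteration) → 'V' (finally) → 'G' (after the try/except). Output: XVG

Answer: XVG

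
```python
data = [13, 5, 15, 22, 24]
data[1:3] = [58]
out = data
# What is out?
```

Trace:
`data = [13, 5, 15, 22, 24]` → data = [13, 5, 15, 22, 24]
`data[1:3] = [58]` → data = [13, 58, 22, 24]
`out = data` → out = [13, 58, 22, 24]
So out = [13, 58, 22, 24]

Answer: [13, 58, 22, 24]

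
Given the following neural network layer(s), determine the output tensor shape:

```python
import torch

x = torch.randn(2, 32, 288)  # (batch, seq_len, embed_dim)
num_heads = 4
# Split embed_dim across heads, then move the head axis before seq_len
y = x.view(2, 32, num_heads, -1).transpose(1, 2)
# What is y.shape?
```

Input: (2, 32, 288) -> head_dim = 288 // 4 = 72; after view: (2, 32, 4, 72) -> after transpose(1, 2): (2, 4, 32, 72) -> Output: (2, 4, 32, 72)

Answer: (2, 4, 32, 72)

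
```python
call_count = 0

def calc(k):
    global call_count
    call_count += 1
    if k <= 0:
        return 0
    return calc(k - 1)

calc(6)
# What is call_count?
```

Linear recursion stepping by 1: 7 calls from k=6 down to ≤0.

Answer: 7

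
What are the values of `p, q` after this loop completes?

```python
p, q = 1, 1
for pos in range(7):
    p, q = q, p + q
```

Fibonacci: after 7 iterations
`p, q` takes the values: (1, 1) → (1, 2) → (2, 3) → (3, 5) → (5, 8) → (8, 13) → (13, 21) → (21, 34)

Answer: 21, 34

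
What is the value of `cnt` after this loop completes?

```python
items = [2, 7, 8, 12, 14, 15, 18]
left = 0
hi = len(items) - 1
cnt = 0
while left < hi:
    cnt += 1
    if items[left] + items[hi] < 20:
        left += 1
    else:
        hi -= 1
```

Steps to find pair summing to 20
`cnt` takes the values: 0 → 1 → 2 → 3 → 4 → 5 → 6

Answer: 6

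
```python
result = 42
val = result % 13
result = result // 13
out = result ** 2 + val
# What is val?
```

Trace:
`result = 42` → result = 42
`val = result % 13` → val = 3
`result = result // 13` → result = 3
`out = result ** 2 + val` → out = 12
So val = 3

Answer: 3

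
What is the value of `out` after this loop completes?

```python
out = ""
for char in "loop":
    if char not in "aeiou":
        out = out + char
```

Remove vowels from 'loop'
`out` takes the values: "" → "l" → "lp"

Answer: "lp"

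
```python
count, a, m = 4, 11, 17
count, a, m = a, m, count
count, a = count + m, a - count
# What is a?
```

Trace:
`count, a, m = 4, 11, 17` → count = 4; a = 11; m = 17
`count, a, m = a, m, count` → count = 11; a = 17; m = 4
`count, a = count + m, a - count` → count = 15; a = 6
So a = 6

Answer: 6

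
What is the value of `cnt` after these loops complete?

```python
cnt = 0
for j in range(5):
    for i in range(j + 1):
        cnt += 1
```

Triangle: 1 + 2 + ... + 5
`cnt` takes the values: 0 → 1 → 2 → 3 → 4 → 5 → 6 → 7 → 8 → 9 → 10 → 11 → 12 → 13 → 14 → 15

Answer: 15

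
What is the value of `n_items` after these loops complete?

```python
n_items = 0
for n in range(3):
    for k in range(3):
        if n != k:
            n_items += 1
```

3² - 3 (exclude diagonal)
`n_items` takes the values: 0 → 1 → 2 → 3 → 4 → 5 → 6

Answer: 6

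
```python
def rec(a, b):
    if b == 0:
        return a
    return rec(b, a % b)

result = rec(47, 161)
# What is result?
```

rec(47, 161) -> rec(161, 47) -> rec(47, 20) -> rec(20, 7) -> rec(7, 6) -> rec(6, 1) -> rec(1, 0) -> 1

Answer: 1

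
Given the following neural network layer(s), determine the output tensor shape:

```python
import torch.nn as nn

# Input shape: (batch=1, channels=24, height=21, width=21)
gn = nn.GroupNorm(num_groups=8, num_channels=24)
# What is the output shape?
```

Input: (1, 24, 21, 21) -> Output: (1, 24, 21, 21)

Answer: (1, 24, 21, 21)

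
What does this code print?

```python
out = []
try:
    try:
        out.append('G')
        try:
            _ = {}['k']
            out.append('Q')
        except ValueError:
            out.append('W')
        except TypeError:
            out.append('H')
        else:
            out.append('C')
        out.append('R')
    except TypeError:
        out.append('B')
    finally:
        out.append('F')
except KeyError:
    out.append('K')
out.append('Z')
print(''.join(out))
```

Execution trace: 'G' (try body) → 'F' (finally) → 'K' (outer except KeyError) → 'Z' (after the try/except). Output: GFKZ

Answer: GFKZ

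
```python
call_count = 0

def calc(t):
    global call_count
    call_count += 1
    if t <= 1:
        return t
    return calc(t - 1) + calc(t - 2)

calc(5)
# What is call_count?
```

Calls(t) = 1 + Calls(t-1) + Calls(t-2); Calls(0)=Calls(1)=1. For t=5 this gives 15.

Answer: 15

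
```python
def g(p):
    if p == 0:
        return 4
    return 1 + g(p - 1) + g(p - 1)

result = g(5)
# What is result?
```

g(p) = 1 + 2·g(p-1), g(0)=4. Closed form: (4+1)·2^5 - 1 = 159.

Answer: 159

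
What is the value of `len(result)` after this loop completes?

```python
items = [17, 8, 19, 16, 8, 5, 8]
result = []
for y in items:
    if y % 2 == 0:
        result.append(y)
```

Count even numbers in [17, 8, 19, 16, 8, 5, 8]
`result` takes the values: [] → [8] → [8, 16] → [8, 16, 8] → [8, 16, 8, 8]
So `len(result)` = 4

Answer: 4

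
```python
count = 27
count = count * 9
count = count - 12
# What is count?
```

Trace:
`count = 27` → count = 27
`count = count * 9` → count = 243
`count = count - 12` → count = 231
So count = 231

Answer: 231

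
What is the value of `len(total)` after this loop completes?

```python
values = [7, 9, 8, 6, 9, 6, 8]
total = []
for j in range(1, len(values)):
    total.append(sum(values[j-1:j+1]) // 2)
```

Number of 2-element averages
`total` takes the values: [] → [8] → [8, 8] → [8, 8, 7] → [8, 8, 7, 7] → [8, 8, 7, 7, 7] → [8, 8, 7, 7, 7, 7]
So `len(total)` = 6

Answer: 6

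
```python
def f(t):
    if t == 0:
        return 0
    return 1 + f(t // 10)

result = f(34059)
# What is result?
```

Count of digits of 34059: 5

Answer: 5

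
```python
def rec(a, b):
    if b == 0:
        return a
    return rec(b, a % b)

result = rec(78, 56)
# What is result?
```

rec(78, 56) -> rec(56, 22) -> rec(22, 12) -> rec(12, 10) -> rec(10, 2) -> rec(2, 0) -> 2

Answer: 2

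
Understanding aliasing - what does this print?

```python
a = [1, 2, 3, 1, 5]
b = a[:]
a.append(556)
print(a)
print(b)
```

Key concept: slice [:] creates copy.
Step by step:
`a = [1, 2, 3, 1, 5]` → a = [1, 2, 3, 1, 5]
`b = a[:]` → b = [1, 2, 3, 1, 5]
`a.append(556)` → a = [1, 2, 3, 1, 5, 556]
`print(a)` → prints [1, 2, 3, 1, 5, 556]
`print(b)` → prints [1, 2, 3, 1, 5]

Answer:
[1, 2, 3, 1, 5, 556]
[1, 2, 3, 1, 5]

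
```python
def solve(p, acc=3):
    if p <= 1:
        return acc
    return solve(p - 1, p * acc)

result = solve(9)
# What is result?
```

Accumulator trace (n, acc): (9, 3) -> (8, 27) -> (7, 216) -> (6, 1512) -> (5, 9072) -> (4, 45360) -> (3, 181440) -> (2, 544320) -> (1, 1088640) -> return 1088640

Answer: 1088640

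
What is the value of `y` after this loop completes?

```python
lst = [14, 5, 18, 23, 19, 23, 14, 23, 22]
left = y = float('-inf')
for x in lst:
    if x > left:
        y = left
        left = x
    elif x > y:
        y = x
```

Second largest (with repeats) in [14, 5, 18, 23, 19, 23, 14, 23, 22]
`y` takes the values: -inf → 5 → 14 → 18 → 19 → 23

Answer: 23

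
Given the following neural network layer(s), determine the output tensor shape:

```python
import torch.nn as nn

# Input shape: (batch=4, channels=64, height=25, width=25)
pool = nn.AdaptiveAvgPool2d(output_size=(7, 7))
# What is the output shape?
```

Input: (4, 64, 25, 25) -> Output: (4, 64, 7, 7)

Answer: (4, 64, 7, 7)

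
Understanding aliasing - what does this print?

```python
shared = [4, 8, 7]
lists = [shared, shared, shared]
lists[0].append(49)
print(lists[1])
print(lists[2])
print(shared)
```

Key concept: list of same reference.
Step by step:
`shared = [4, 8, 7]` → shared = [4, 8, 7]
`lists = [shared, shared, shared]` → lists = [[4, 8, 7], [4, 8, 7], [4, 8, 7]]
`lists[0].append(49)` → shared = [4, 8, 7, 49]; lists = [[4, 8, 7, 49], [4, 8, 7, 49], [4, 8, 7, 49]]
`print(lists[1])` → prints [4, 8, 7, 49]
`print(lists[2])` → prints [4, 8, 7, 49]
`print(shared)` → prints [4, 8, 7, 49]

Answer:
[4, 8, 7, 49]
[4, 8, 7, 49]
[4, 8, 7, 49]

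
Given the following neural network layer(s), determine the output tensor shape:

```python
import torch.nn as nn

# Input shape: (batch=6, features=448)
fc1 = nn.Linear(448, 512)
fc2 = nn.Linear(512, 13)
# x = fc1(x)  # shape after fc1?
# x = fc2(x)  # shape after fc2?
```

Input: (6, 448) -> after fc1: (6, 512) -> Output: (6, 13)

Answer: (6, 13)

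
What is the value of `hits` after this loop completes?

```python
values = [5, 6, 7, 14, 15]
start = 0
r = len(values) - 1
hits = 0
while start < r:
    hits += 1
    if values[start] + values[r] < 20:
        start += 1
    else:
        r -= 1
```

Steps to find pair summing to 20
`hits` takes the values: 0 → 1 → 2 → 3 → 4

Answer: 4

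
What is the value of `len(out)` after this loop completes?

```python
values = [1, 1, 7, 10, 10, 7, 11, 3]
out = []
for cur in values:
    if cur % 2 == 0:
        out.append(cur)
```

Count even numbers in [1, 1, 7, 10, 10, 7, 11, 3]
`out` takes the values: [] → [10] → [10, 10]
So `len(out)` = 2

Answer: 2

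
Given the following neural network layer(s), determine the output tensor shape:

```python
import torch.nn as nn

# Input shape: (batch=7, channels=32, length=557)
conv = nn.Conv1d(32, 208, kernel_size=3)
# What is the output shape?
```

Input: (7, 32, 557) -> Output: (7, 208, 555)

Answer: (7, 208, 555)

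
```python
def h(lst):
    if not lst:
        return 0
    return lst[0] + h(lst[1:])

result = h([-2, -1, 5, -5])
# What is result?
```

(-2) + (-1) + 5 + (-5) + 0 = -3

Answer: -3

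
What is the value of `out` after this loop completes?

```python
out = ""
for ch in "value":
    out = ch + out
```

Reverse 'value'
`out` takes the values: "" → "v" → "av" → "lav" → "ulav" → "eulav"

Answer: "eulav"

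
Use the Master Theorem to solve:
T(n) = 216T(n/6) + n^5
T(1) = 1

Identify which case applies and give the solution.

a=216, b=6, f(n)=n^5. log_6(216) = 3. Since c=5 > 3 and the regularity condition holds (216(n/6)^5 = (216/6^5)n^5 with 216/6^5 < 1), Case 3 applies: T(n) = Θ(f(n)) = O(n^5).

Answer: O(n^5) - Case 3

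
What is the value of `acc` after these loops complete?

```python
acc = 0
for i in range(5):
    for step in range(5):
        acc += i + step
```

Sum of all i+step for i,step in 5x5
`acc` takes the values: 0 → 1 → 3 → 6 → 10 → 11 → 13 → 16 → 20 → 25 → 27 → 30 → 34 → 39 → 45 → 48 → 52 → 57 → 63 → 70 → 74 → 79 → 85 → 92 → 100

Answer: 100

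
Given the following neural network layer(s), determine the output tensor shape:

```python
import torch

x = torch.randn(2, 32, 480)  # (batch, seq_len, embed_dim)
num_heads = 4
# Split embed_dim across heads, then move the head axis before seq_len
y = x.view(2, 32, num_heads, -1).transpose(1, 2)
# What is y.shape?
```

Input: (2, 32, 480) -> head_dim = 480 // 4 = 120; after view: (2, 32, 4, 120) -> after transpose(1, 2): (2, 4, 32, 120) -> Output: (2, 4, 32, 120)

Answer: (2, 4, 32, 120)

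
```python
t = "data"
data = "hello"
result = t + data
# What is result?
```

Trace:
`t = "data"` → t = 'data'
`data = "hello"` → data = 'hello'
`result = t + data` → result = 'datahello'
So result = 'datahello'

Answer: 'datahello'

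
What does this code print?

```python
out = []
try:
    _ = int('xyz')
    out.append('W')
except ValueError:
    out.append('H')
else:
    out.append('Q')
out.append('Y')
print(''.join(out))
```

Execution trace: 'H' (except ValueError) → 'Y' (after the try/except). Output: HY

Answer: HY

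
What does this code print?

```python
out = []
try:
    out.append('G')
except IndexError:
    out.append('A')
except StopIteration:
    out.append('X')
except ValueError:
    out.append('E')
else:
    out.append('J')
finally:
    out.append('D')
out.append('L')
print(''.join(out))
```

Execution trace: 'G' (try body, no exception) → 'J' (else) → 'D' (finally) → 'L' (after the try/except). Output: GJDL

Answer: GJDL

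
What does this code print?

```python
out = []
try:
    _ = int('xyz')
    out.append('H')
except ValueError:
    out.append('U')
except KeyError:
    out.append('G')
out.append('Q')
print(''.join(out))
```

Execution trace: 'U' (except ValueError) → 'Q' (after the try/except). Output: UQ

Answer: UQ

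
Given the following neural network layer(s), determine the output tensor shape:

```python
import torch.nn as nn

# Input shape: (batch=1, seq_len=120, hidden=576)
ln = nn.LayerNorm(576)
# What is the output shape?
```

Input: (1, 120, 576) -> Output: (1, 120, 576)

Answer: (1, 120, 576)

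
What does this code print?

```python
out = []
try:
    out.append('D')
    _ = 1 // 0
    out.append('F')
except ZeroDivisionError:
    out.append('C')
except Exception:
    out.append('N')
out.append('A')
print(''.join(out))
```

Execution trace: 'D' (try body) → 'C' (except ZeroDivisionError) → 'A' (after the try/except). Output: DCA

Answer: DCA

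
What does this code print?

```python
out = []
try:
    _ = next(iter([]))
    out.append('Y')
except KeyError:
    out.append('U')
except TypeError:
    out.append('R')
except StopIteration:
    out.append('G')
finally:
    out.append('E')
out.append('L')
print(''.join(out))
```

Execution trace: 'G' (except StopIteration) → 'E' (finally) → 'L' (after the try/except). Output: GEL

Answer: GEL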